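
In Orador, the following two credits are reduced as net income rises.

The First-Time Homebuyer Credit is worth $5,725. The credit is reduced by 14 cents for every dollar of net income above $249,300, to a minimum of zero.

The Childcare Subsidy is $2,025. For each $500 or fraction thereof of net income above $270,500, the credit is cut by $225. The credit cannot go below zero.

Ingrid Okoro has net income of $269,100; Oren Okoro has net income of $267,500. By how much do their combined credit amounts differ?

Ingrid ($269,100): First-Time Homebuyer Credit: 14% of the $19,800 excess over $249,300 is $2,772; credit = $5,725 − $2,772 = $2,953. Childcare Subsidy: $269,100 is at or below the $270,500 threshold, so the full $2,025 applies. total $2,953 + $2,025 = $4,978
Oren ($267,500): First-Time Homebuyer Credit: 14% of the $18,200 excess over $249,300 is $2,548; credit = $5,725 − $2,548 = $3,177. Childcare Subsidy: $267,500 is at or below the $270,500 threshold, so the full $2,025 applies. total $3,177 + $2,025 = $5,202
Difference: |$4,978 − $5,202| = $224.

$224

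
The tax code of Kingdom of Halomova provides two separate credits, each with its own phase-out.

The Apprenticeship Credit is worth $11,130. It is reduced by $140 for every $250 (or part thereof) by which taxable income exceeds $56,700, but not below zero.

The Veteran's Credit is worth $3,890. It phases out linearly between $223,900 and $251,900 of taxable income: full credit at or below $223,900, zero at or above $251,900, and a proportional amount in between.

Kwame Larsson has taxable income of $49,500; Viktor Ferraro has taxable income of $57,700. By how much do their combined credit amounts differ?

$560

Kwame ($49,500): Apprenticeship Credit: $49,500 is at or below the $56,700 threshold, so the full $11,130 applies. Veteran's Credit: $49,500 is at or below the $223,900 threshold, so the full $3,890 applies. total $11,130 + $3,890 = $15,020
Viktor ($57,700): Apprenticeship Credit: income exceeds $56,700 by $1,000, which is 4 full-or-partial $250 increments; reduction = 4 × $140 = $560, leaving $10,570. Veteran's Credit: $57,700 is at or below the $223,900 threshold, so the full $3,890 applies. total $10,570 + $3,890 = $14,460
Difference: |$15,020 − $14,460| = $560.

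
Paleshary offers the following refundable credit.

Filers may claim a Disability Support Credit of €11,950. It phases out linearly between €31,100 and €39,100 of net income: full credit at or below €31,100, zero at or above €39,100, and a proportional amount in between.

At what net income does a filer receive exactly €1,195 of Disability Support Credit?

€1,195 is 1,195/11,950 of the full €11,950, so 10,755/11,950 of the €8,000 range has been used: income = €31,100 + €8,000 × 10,755/11,950 = €38,300.

€38,300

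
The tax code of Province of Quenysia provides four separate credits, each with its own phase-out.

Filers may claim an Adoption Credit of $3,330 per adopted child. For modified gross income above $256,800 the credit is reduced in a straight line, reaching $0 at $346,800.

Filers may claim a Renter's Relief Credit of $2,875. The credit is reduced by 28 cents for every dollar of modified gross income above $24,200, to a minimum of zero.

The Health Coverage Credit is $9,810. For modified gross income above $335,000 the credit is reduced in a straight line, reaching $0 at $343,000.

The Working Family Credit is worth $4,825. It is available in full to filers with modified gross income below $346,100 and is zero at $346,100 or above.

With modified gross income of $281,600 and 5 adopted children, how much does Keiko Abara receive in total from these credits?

$26,697

Adoption Credit: base = 5 × $3,330 = $16,650. $281,600 is $24,800 into a $90,000 phase-out range, leaving 65,200/90,000 of the credit: $16,650 × 65,200/90,000 = $12,062.
Renter's Relief Credit: 28% of the $257,400 excess over $24,200 is $72,072 ≥ base, so the credit is $0.
Health Coverage Credit: $281,600 is at or below the $335,000 threshold, so the full $9,810 applies.
Working Family Credit: $281,600 is below the $346,100 cutoff, so the full $4,825 applies.
Total: $12,062 + $0 + $9,810 + $4,825 = $26,697.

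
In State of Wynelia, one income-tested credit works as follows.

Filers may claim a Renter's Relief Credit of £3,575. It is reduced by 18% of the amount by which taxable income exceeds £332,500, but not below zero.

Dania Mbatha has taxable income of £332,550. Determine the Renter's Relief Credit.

Renter's Relief Credit: 18% of the £50 excess over £332,500 is £9; credit = £3,575 − £9 = £3,566.

£3,566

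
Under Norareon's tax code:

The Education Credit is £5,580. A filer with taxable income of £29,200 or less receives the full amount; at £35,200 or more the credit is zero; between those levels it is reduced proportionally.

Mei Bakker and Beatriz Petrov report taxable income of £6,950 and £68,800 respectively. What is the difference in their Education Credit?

£5,580

Mei (£6,950): Education Credit: £6,950 is at or below the £29,200 threshold, so the full £5,580 applies.
Beatriz (£68,800): Education Credit: £68,800 is at or above £35,200, so the credit is £0.
Difference: |£5,580 − £0| = £5,580.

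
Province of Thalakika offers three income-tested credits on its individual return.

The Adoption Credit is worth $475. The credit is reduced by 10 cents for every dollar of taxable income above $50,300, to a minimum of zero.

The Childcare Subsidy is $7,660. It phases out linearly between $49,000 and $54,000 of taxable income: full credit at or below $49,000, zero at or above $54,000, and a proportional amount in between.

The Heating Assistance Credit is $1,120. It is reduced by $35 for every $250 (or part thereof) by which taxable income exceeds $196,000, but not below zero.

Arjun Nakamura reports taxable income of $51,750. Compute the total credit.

Adoption Credit: 10% of the $1,450 excess over $50,300 is $145; credit = $475 − $145 = $330.
Childcare Subsidy: $51,750 is $2,750 into a $5,000 phase-out range, leaving 2,250/5,000 of the credit: $7,660 × 2,250/5,000 = $3,447.
Heating Assistance Credit: $51,750 is at or below the $196,000 threshold, so the full $1,120 applies.
Total: $330 + $3,447 + $1,120 = $4,897.

$4,897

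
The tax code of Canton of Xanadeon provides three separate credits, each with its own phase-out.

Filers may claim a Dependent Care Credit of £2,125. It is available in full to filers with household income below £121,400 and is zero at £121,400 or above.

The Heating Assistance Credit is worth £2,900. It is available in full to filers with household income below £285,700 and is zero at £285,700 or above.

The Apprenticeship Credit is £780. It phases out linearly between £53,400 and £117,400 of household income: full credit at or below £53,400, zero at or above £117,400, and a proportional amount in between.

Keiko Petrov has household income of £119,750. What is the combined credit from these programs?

Dependent Care Credit: £119,750 is below the £121,400 cutoff, so the full £2,125 applies.
Heating Assistance Credit: £119,750 is below the £285,700 cutoff, so the full £2,900 applies.
Apprenticeship Credit: £119,750 is at or above £117,400, so the credit is £0.
Total: £2,125 + £2,900 + £0 = £5,025.

£5,025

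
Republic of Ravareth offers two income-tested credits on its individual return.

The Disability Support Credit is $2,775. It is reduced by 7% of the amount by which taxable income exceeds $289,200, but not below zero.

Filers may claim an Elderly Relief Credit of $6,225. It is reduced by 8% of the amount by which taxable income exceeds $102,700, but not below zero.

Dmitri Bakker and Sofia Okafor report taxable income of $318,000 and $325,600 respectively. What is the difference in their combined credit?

$532

Dmitri ($318,000): Disability Support Credit: 7% of the $28,800 excess over $289,200 is $2,016; credit = $2,775 − $2,016 = $759. Elderly Relief Credit: 8% of the $215,300 excess over $102,700 is $17,224 ≥ base, so the credit is $0. total $759 + $0 = $759
Sofia ($325,600): Disability Support Credit: 7% of the $36,400 excess over $289,200 is $2,548; credit = $2,775 − $2,548 = $227. Elderly Relief Credit: 8% of the $222,900 excess over $102,700 is $17,832 ≥ base, so the credit is $0. total $227 + $0 = $227
Difference: |$759 − $227| = $532.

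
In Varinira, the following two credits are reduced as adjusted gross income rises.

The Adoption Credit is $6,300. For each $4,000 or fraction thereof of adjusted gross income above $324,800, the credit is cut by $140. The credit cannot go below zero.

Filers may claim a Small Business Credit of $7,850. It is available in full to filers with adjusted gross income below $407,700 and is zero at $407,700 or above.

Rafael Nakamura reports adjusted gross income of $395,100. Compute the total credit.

$11,630

Adoption Credit: income exceeds $324,800 by $70,300, which is 18 full-or-partial $4,000 increments; reduction = 18 × $140 = $2,520, leaving $3,780.
Small Business Credit: $395,100 is below the $407,700 cutoff, so the full $7,850 applies.
Total: $3,780 + $7,850 = $11,630.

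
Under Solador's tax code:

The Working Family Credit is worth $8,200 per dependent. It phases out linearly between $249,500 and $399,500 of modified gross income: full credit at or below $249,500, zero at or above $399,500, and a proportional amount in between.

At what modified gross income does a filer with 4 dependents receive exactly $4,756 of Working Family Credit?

$377,750

Full credit = 4 × $8,200 = $32,800.
$4,756 is 4,756/32,800 of the full $32,800, so 28,044/32,800 of the $150,000 range has been used: income = $249,500 + $150,000 × 28,044/32,800 = $377,750.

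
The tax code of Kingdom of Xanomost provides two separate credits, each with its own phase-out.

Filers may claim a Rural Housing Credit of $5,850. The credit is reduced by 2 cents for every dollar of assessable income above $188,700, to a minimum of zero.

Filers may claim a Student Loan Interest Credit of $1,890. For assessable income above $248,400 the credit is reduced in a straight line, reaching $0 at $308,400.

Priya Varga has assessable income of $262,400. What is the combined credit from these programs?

$5,825

Rural Housing Credit: 2% of the $73,700 excess over $188,700 is $1,474; credit = $5,850 − $1,474 = $4,376.
Student Loan Interest Credit: $262,400 is $14,000 into a $60,000 phase-out range, leaving 46,000/60,000 of the credit: $1,890 × 46,000/60,000 = $1,449.
Total: $4,376 + $1,449 = $5,825.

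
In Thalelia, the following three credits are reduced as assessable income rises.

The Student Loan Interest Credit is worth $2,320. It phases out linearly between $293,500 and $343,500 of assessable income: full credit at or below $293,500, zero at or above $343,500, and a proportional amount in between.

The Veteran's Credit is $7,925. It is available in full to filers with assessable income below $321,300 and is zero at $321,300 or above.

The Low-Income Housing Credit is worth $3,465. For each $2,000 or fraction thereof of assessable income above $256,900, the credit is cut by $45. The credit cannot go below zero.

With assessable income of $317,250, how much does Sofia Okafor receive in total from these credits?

Student Loan Interest Credit: $317,250 is $23,750 into a $50,000 phase-out range, leaving 26,250/50,000 of the credit: $2,320 × 26,250/50,000 = $1,218.
Veteran's Credit: $317,250 is below the $321,300 cutoff, so the full $7,925 applies.
Low-Income Housing Credit: income exceeds $256,900 by $60,350, which is 31 full-or-partial $2,000 increments; reduction = 31 × $45 = $1,395, leaving $2,070.
Total: $1,218 + $7,925 + $2,070 = $11,213.

$11,213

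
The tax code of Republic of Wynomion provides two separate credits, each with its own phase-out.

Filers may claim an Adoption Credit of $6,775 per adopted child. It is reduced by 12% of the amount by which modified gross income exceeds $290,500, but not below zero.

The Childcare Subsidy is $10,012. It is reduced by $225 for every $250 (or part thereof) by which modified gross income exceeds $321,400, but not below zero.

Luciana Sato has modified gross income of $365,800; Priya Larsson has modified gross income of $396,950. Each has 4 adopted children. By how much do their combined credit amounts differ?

$3,738

Luciana ($365,800): Adoption Credit: base = 4 × $6,775 = $27,100. 12% of the $75,300 excess over $290,500 is $9,036; credit = $27,100 − $9,036 = $18,064. Childcare Subsidy: income exceeds $321,400 by $44,400 → 178 increments × $225 = $40,050 ≥ base, so the credit is $0. total $18,064 + $0 = $18,064
Priya ($396,950): Adoption Credit: base = 4 × $6,775 = $27,100. 12% of the $106,450 excess over $290,500 is $12,774; credit = $27,100 − $12,774 = $14,326. Childcare Subsidy: income exceeds $321,400 by $75,550 → 303 increments × $225 = $68,175 ≥ base, so the credit is $0. total $14,326 + $0 = $14,326
Difference: |$18,064 − $14,326| = $3,738.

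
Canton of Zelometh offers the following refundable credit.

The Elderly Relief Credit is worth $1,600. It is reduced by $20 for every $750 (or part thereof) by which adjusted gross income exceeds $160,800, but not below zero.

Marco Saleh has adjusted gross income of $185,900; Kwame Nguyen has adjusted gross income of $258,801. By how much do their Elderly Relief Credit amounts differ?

Marco ($185,900): Elderly Relief Credit: income exceeds $160,800 by $25,100, which is 34 full-or-partial $750 increments; reduction = 34 × $20 = $680, leaving $920.
Kwame ($258,801): Elderly Relief Credit: income exceeds $160,800 by $98,001 → 131 increments × $20 = $2,620 ≥ base, so the credit is $0.
Difference: |$920 − $0| = $920.

$920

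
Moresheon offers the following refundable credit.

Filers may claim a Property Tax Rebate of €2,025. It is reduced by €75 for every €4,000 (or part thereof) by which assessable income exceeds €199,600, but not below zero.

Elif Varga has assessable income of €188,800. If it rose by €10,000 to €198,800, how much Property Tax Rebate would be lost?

At €188,800 — €188,800 is at or below the €199,600 threshold, so the full €2,025 applies.
At €198,800 — €198,800 is at or below the €199,600 threshold, so the full €2,025 applies.
Lost: €2,025 − €2,025 = €0.

€0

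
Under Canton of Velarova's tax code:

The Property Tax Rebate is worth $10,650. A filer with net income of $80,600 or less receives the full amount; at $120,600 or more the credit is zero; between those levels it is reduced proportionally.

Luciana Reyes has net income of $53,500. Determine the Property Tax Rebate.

$10,650

Property Tax Rebate: $53,500 is at or below the $80,600 threshold, so the full $10,650 applies.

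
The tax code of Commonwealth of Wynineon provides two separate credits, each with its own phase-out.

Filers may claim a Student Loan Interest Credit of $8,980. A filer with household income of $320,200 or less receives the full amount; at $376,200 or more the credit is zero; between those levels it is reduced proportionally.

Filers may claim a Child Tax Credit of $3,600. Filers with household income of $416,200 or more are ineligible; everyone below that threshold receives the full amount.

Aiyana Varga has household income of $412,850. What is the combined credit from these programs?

Student Loan Interest Credit: $412,850 is at or above $376,200, so the credit is $0.
Child Tax Credit: $412,850 is below the $416,200 cutoff, so the full $3,600 applies.
Total: $0 + $3,600 = $3,600.

$3,600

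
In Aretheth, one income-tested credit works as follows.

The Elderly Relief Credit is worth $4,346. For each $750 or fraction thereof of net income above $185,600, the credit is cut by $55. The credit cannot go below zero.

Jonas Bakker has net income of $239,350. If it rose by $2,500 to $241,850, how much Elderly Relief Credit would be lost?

$165

At $239,350 — income exceeds $185,600 by $53,750, which is 72 full-or-partial $750 increments; reduction = 72 × $55 = $3,960, leaving $386.
At $241,850 — income exceeds $185,600 by $56,250, which is 75 full-or-partial $750 increments; reduction = 75 × $55 = $4,125, leaving $221.
Lost: $386 − $221 = $165.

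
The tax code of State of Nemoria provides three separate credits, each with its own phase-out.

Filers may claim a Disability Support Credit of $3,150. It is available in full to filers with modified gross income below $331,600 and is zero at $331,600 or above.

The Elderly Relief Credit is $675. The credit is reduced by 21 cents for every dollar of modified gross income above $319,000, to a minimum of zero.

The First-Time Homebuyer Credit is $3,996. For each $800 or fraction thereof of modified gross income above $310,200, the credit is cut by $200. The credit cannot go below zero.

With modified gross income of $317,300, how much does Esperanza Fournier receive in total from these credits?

$6,021

Disability Support Credit: $317,300 is below the $331,600 cutoff, so the full $3,150 applies.
Elderly Relief Credit: $317,300 is at or below the $319,000 threshold, so the full $675 applies.
First-Time Homebuyer Credit: income exceeds $310,200 by $7,100, which is 9 full-or-partial $800 increments; reduction = 9 × $200 = $1,800, leaving $2,196.
Total: $3,150 + $675 + $2,196 = $6,021.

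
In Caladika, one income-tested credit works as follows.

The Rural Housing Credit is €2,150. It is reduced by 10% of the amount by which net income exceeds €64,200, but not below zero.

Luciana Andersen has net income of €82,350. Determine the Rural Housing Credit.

€335

Rural Housing Credit: 10% of the €18,150 excess over €64,200 is €1,815; credit = €2,150 − €1,815 = €335.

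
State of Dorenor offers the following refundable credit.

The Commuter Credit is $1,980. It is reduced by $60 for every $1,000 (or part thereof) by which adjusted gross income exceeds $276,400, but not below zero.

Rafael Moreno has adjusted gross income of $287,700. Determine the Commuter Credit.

$1,260

Commuter Credit: income exceeds $276,400 by $11,300, which is 12 full-or-partial $1,000 increments; reduction = 12 × $60 = $720, leaving $1,260.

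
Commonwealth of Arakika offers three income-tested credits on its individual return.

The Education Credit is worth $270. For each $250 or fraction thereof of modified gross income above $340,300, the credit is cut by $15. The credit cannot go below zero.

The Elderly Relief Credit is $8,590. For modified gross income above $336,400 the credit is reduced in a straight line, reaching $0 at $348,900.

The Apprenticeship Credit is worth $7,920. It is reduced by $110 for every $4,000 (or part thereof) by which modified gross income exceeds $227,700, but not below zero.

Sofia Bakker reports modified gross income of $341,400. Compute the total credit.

$10,079

Education Credit: income exceeds $340,300 by $1,100, which is 5 full-or-partial $250 increments; reduction = 5 × $15 = $75, leaving $195.
Elderly Relief Credit: $341,400 is $5,000 into a $12,500 phase-out range, leaving 7,500/12,500 of the credit: $8,590 × 7,500/12,500 = $5,154.
Apprenticeship Credit: income exceeds $227,700 by $113,700, which is 29 full-or-partial $4,000 increments; reduction = 29 × $110 = $3,190, leaving $4,730.
Total: $195 + $5,154 + $4,730 = $10,079.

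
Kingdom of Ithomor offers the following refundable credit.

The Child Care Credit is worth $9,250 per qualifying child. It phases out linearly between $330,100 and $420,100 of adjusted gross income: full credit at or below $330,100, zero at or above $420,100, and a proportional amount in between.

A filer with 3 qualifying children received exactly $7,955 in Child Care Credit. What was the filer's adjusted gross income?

$394,300

Full credit = 3 × $9,250 = $27,750.
$7,955 is 7,955/27,750 of the full $27,750, so 19,795/27,750 of the $90,000 range has been used: income = $330,100 + $90,000 × 19,795/27,750 = $394,300.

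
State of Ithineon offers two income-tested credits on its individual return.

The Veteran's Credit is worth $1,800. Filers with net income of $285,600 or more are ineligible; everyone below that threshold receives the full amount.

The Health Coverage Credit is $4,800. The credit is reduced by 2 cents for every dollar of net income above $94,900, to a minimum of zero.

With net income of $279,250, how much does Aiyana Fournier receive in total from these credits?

$2,913

Veteran's Credit: $279,250 is below the $285,600 cutoff, so the full $1,800 applies.
Health Coverage Credit: 2% of the $184,350 excess over $94,900 is $3,687; credit = $4,800 − $3,687 = $1,113.
Total: $1,800 + $1,113 = $2,913.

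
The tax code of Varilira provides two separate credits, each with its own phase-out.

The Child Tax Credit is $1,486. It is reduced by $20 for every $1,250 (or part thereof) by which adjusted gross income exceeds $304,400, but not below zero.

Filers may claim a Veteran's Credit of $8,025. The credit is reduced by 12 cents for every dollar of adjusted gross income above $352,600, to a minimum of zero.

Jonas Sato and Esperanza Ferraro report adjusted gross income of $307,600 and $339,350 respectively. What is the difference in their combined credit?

Jonas ($307,600): Child Tax Credit: income exceeds $304,400 by $3,200, which is 3 full-or-partial $1,250 increments; reduction = 3 × $20 = $60, leaving $1,426. Veteran's Credit: $307,600 is at or below the $352,600 threshold, so the full $8,025 applies. total $1,426 + $8,025 = $9,451
Esperanza ($339,350): Child Tax Credit: income exceeds $304,400 by $34,950, which is 28 full-or-partial $1,250 increments; reduction = 28 × $20 = $560, leaving $926. Veteran's Credit: $339,350 is at or below the $352,600 threshold, so the full $8,025 applies. total $926 + $8,025 = $8,951
Difference: |$9,451 − $8,951| = $500.

$500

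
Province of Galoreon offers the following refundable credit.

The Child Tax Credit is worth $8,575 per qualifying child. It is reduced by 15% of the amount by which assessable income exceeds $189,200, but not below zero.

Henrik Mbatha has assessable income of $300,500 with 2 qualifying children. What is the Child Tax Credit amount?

$455

Child Tax Credit: base = 2 × $8,575 = $17,150. 15% of the $111,300 excess over $189,200 is $16,695; credit = $17,150 − $16,695 = $455.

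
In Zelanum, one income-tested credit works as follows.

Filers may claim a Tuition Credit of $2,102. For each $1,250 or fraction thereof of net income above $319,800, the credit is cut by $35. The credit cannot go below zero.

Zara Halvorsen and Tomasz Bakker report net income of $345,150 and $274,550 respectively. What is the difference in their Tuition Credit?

$735

Zara ($345,150): Tuition Credit: income exceeds $319,800 by $25,350, which is 21 full-or-partial $1,250 increments; reduction = 21 × $35 = $735, leaving $1,367.
Tomasz ($274,550): Tuition Credit: $274,550 is at or below the $319,800 threshold, so the full $2,102 applies.
Difference: |$1,367 − $2,102| = $735.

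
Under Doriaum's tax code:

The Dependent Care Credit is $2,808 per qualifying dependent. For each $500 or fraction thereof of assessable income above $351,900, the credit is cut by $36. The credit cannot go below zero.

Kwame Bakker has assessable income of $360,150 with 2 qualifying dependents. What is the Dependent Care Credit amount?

Dependent Care Credit: base = 2 × $2,808 = $5,616. income exceeds $351,900 by $8,250, which is 17 full-or-partial $500 increments; reduction = 17 × $36 = $612, leaving $5,004.

$5,004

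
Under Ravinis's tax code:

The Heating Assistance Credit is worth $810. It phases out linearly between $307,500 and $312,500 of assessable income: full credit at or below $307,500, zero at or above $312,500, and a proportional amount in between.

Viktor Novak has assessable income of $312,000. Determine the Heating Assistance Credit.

$81

Heating Assistance Credit: $312,000 is $4,500 into a $5,000 phase-out range, leaving 500/5,000 of the credit: $810 × 500/5,000 = $81.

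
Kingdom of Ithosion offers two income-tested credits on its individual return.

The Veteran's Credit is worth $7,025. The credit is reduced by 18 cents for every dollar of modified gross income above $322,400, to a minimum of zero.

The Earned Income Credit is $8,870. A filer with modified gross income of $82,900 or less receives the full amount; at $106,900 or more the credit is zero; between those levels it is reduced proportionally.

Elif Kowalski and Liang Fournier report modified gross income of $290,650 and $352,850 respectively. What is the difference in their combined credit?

Elif ($290,650): Veteran's Credit: $290,650 is at or below the $322,400 threshold, so the full $7,025 applies. Earned Income Credit: $290,650 is at or above $106,900, so the credit is $0. total $7,025 + $0 = $7,025
Liang ($352,850): Veteran's Credit: 18% of the $30,450 excess over $322,400 is $5,481; credit = $7,025 − $5,481 = $1,544. Earned Income Credit: $352,850 is at or above $106,900, so the credit is $0. total $1,544 + $0 = $1,544
Difference: |$7,025 − $1,544| = $5,481.

$5,481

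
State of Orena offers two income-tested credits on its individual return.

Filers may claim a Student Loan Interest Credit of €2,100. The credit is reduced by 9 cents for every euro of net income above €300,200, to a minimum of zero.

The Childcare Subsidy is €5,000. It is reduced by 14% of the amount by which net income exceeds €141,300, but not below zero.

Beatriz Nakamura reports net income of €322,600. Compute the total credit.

Student Loan Interest Credit: 9% of the €22,400 excess over €300,200 is €2,016; credit = €2,100 − €2,016 = €84.
Childcare Subsidy: 14% of the €181,300 excess over €141,300 is €25,382 ≥ base, so the credit is €0.
Total: €84 + €0 = €84.

€84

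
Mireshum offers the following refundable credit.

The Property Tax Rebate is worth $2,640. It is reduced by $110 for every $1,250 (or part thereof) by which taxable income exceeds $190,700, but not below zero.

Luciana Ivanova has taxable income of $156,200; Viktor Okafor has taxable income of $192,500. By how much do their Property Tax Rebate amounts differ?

Luciana ($156,200): Property Tax Rebate: $156,200 is at or below the $190,700 threshold, so the full $2,640 applies.
Viktor ($192,500): Property Tax Rebate: income exceeds $190,700 by $1,800, which is 2 full-or-partial $1,250 increments; reduction = 2 × $110 = $220, leaving $2,420.
Difference: |$2,640 − $2,420| = $220.

$220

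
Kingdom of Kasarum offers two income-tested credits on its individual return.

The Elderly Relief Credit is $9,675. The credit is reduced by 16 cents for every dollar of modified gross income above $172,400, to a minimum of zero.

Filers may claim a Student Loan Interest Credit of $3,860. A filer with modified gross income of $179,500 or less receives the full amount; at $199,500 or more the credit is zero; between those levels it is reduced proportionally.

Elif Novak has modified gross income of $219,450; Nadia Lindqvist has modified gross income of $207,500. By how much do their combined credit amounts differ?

$1,912

Elif ($219,450): Elderly Relief Credit: 16% of the $47,050 excess over $172,400 is $7,528; credit = $9,675 − $7,528 = $2,147. Student Loan Interest Credit: $219,450 is at or above $199,500, so the credit is $0. total $2,147 + $0 = $2,147
Nadia ($207,500): Elderly Relief Credit: 16% of the $35,100 excess over $172,400 is $5,616; credit = $9,675 − $5,616 = $4,059. Student Loan Interest Credit: $207,500 is at or above $199,500, so the credit is $0. total $4,059 + $0 = $4,059
Difference: |$2,147 − $4,059| = $1,912.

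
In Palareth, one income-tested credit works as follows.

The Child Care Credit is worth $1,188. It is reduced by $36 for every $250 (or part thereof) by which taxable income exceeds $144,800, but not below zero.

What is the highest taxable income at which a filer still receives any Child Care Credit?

After 32 increments the reduction is 32 × $36 = $1,152, leaving $36; one more increment wipes it out. Increment 32 ends at excess 32 × $250 = $8,000, so the highest qualifying income is $144,800 + $8,000 = $152,800.

$152,800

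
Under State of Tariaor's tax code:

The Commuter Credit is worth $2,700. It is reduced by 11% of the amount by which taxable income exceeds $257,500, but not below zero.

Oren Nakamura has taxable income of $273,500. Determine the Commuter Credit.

Commuter Credit: 11% of the $16,000 excess over $257,500 is $1,760; credit = $2,700 − $1,760 = $940.

$940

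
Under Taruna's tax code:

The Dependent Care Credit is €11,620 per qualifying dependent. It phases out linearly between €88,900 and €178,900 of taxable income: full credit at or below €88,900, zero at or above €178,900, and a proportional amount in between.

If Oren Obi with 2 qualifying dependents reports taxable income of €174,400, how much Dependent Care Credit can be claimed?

Dependent Care Credit: base = 2 × €11,620 = €23,240. €174,400 is €85,500 into a €90,000 phase-out range, leaving 4,500/90,000 of the credit: €23,240 × 4,500/90,000 = €1,162.

€1,162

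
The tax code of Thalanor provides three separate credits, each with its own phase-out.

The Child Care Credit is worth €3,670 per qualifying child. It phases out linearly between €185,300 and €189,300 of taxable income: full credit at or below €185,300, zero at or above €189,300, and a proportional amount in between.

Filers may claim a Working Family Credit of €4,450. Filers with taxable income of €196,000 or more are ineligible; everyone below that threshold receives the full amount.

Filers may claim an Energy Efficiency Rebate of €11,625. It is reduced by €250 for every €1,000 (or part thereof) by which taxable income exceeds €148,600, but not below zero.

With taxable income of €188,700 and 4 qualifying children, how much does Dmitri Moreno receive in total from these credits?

€8,027

Child Care Credit: base = 4 × €3,670 = €14,680. €188,700 is €3,400 into a €4,000 phase-out range, leaving 600/4,000 of the credit: €14,680 × 600/4,000 = €2,202.
Working Family Credit: €188,700 is below the €196,000 cutoff, so the full €4,450 applies.
Energy Efficiency Rebate: income exceeds €148,600 by €40,100, which is 41 full-or-partial €1,000 increments; reduction = 41 × €250 = €10,250, leaving €1,375.
Total: €2,202 + €4,450 + €1,375 = €8,027.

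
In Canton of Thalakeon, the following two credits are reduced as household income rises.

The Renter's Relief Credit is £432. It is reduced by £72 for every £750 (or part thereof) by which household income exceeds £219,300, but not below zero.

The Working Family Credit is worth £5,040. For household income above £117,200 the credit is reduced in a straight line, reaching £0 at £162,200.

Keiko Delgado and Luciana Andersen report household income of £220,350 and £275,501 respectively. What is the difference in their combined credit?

Keiko (£220,350): Renter's Relief Credit: income exceeds £219,300 by £1,050, which is 2 full-or-partial £750 increments; reduction = 2 × £72 = £144, leaving £288. Working Family Credit: £220,350 is at or above £162,200, so the credit is £0. total £288 + £0 = £288
Luciana (£275,501): Renter's Relief Credit: income exceeds £219,300 by £56,201 → 75 increments × £72 = £5,400 ≥ base, so the credit is £0. Working Family Credit: £275,501 is at or above £162,200, so the credit is £0. total £0 + £0 = £0
Difference: |£288 − £0| = £288.

£288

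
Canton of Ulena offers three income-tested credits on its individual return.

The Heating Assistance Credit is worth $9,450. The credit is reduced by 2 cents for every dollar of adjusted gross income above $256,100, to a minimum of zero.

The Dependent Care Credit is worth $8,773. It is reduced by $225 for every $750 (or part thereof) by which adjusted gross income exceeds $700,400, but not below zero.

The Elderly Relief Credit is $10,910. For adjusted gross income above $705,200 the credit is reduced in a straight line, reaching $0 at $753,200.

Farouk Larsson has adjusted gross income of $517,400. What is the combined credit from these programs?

$23,907

Heating Assistance Credit: 2% of the $261,300 excess over $256,100 is $5,226; credit = $9,450 − $5,226 = $4,224.
Dependent Care Credit: $517,400 is at or below the $700,400 threshold, so the full $8,773 applies.
Elderly Relief Credit: $517,400 is at or below the $705,200 threshold, so the full $10,910 applies.
Total: $4,224 + $8,773 + $10,910 = $23,907.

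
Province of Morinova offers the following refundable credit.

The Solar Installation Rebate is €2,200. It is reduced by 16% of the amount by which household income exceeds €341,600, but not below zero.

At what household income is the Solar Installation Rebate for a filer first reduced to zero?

The credit falls by 16% of each euro above €341,600, so it reaches zero when the excess is €2,200 / 16% = €13,750: income = €341,600 + €13,750 = €355,350.

€355,350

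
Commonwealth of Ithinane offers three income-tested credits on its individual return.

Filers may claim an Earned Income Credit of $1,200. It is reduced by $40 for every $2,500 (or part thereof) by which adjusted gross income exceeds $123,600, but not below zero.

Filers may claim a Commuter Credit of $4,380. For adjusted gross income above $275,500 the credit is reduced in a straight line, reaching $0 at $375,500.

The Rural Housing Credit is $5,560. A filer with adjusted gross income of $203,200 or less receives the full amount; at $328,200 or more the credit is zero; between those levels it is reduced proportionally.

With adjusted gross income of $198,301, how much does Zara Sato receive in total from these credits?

Earned Income Credit: income exceeds $123,600 by $74,701 → 30 increments × $40 = $1,200 ≥ base, so the credit is $0.
Commuter Credit: $198,301 is at or below the $275,500 threshold, so the full $4,380 applies.
Rural Housing Credit: $198,301 is at or below the $203,200 threshold, so the full $5,560 applies.
Total: $0 + $4,380 + $5,560 = $9,940.

$9,940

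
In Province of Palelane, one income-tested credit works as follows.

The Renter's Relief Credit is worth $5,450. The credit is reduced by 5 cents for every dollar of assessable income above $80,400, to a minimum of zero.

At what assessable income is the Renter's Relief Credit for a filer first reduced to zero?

The credit falls by 5% of each dollar above $80,400, so it reaches zero when the excess is $5,450 / 5% = $109,000: income = $80,400 + $109,000 = $189,400.

$189,400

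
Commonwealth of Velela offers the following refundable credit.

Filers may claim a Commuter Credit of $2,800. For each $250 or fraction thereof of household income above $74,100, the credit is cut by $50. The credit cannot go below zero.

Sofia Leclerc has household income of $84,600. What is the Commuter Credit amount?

Commuter Credit: income exceeds $74,100 by $10,500, which is 42 full-or-partial $250 increments; reduction = 42 × $50 = $2,100, leaving $700.

$700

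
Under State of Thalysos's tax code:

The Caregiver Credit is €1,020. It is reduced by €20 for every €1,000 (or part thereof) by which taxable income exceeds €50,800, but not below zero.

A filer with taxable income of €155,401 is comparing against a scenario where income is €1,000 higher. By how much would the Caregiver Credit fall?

€0

At €155,401 — income exceeds €50,800 by €104,601 → 105 increments × €20 = €2,100 ≥ base, so the credit is €0.
At €156,401 — income exceeds €50,800 by €105,601 → 106 increments × €20 = €2,120 ≥ base, so the credit is €0.
Lost: €0 − €0 = €0.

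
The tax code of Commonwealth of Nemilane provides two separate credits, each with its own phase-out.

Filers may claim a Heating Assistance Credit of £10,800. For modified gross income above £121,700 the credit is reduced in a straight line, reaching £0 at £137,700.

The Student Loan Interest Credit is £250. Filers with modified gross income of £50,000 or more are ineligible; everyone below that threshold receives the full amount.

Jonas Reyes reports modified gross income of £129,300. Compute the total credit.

Heating Assistance Credit: £129,300 is £7,600 into a £16,000 phase-out range, leaving 8,400/16,000 of the credit: £10,800 × 8,400/16,000 = £5,670.
Student Loan Interest Credit: £129,300 meets or exceeds the £50,000 cutoff, so the credit is £0.
Total: £5,670 + £0 = £5,670.

£5,670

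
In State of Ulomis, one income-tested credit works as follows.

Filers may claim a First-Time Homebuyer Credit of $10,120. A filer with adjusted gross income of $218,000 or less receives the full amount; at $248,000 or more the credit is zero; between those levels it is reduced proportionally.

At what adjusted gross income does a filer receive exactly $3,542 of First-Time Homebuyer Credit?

$237,500

$3,542 is 3,542/10,120 of the full $10,120, so 6,578/10,120 of the $30,000 range has been used: income = $218,000 + $30,000 × 6,578/10,120 = $237,500.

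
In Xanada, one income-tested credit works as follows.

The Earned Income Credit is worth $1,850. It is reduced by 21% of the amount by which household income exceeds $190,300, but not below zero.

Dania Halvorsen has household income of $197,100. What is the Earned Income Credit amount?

$422

Earned Income Credit: 21% of the $6,800 excess over $190,300 is $1,428; credit = $1,850 − $1,428 = $422.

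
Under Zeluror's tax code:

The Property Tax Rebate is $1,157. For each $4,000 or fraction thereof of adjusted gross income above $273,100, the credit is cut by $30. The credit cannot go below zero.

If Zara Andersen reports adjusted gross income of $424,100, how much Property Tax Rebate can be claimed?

$17

Property Tax Rebate: income exceeds $273,100 by $151,000, which is 38 full-or-partial $4,000 increments; reduction = 38 × $30 = $1,140, leaving $17.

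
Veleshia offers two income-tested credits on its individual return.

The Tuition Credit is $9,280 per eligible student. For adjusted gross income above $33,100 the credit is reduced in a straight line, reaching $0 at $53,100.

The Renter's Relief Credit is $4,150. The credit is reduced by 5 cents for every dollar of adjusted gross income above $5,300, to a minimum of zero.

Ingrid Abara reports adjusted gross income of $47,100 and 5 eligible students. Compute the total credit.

$15,980

Tuition Credit: base = 5 × $9,280 = $46,400. $47,100 is $14,000 into a $20,000 phase-out range, leaving 6,000/20,000 of the credit: $46,400 × 6,000/20,000 = $13,920.
Renter's Relief Credit: 5% of the $41,800 excess over $5,300 is $2,090; credit = $4,150 − $2,090 = $2,060.
Total: $13,920 + $2,060 = $15,980.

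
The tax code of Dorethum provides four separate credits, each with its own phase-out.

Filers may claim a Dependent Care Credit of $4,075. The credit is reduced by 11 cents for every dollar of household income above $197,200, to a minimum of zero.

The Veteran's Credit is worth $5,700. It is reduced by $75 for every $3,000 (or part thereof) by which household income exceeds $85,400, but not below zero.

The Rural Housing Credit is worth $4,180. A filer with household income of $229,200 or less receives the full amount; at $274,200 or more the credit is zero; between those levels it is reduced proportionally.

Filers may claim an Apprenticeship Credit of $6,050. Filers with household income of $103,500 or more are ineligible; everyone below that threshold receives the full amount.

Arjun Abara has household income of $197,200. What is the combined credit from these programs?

Dependent Care Credit: $197,200 is at or below the $197,200 threshold, so the full $4,075 applies.
Veteran's Credit: income exceeds $85,400 by $111,800, which is 38 full-or-partial $3,000 increments; reduction = 38 × $75 = $2,850, leaving $2,850.
Rural Housing Credit: $197,200 is at or below the $229,200 threshold, so the full $4,180 applies.
Apprenticeship Credit: $197,200 meets or exceeds the $103,500 cutoff, so the credit is $0.
Total: $4,075 + $2,850 + $4,180 + $0 = $11,105.

$11,105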